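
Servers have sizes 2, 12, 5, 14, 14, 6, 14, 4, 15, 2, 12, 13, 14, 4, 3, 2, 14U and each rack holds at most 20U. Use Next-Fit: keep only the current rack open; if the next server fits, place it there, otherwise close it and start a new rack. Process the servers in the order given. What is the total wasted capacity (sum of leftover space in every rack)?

Put 2U in rack 1; 18U remain.
Put 12U in rack 1; 6U remain.
Put 5U in rack 1; 1U remain.
Put 14U in rack 2; 6U remain.
Put 14U in rack 3; 6U remain.
Put 6U in rack 3; 0U remain.
Put 14U in rack 4; 6U remain.
Put 4U in rack 4; 2U remain.
Put 15U in rack 5; 5U remain.
Put 2U in rack 5; 3U remain.
Put 12U in rack 6; 8U remain.
Put 13U in rack 7; 7U remain.
Put 14U in rack 8; 6U remain.
Put 4U in rack 8; 2U remain.
Put 3U in rack 9; 17U remain.
Put 2U in rack 9; 15U remain.
Put 14U in rack 9; 1U remain.
9 racks × 20U = 180U; used 150U; unused 30U.

30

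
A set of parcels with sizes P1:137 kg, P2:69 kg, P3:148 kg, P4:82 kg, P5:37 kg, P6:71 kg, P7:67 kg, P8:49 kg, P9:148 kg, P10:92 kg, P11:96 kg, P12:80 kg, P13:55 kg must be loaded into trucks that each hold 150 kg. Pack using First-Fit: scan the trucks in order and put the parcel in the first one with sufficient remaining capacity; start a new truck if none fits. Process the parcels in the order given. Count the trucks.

9

truck 1: place P1 (137 kg), 13 kg left
truck 2: place P2 (69 kg), 81 kg left
truck 3: place P3 (148 kg), 2 kg left
truck 4: place P4 (82 kg), 68 kg left
truck 2: place P5 (37 kg), 44 kg left
truck 5: place P6 (71 kg), 79 kg left
truck 4: place P7 (67 kg), 1 kg left
truck 5: place P8 (49 kg), 30 kg left
truck 6: place P9 (148 kg), 2 kg left
truck 7: place P10 (92 kg), 58 kg left
truck 8: place P11 (96 kg), 54 kg left
truck 9: place P12 (80 kg), 70 kg left
truck 7: place P13 (55 kg), 3 kg left
Final trucks: [137] [69,37] [148] [82,67] [71,49] [148] [92,55] [96] [80].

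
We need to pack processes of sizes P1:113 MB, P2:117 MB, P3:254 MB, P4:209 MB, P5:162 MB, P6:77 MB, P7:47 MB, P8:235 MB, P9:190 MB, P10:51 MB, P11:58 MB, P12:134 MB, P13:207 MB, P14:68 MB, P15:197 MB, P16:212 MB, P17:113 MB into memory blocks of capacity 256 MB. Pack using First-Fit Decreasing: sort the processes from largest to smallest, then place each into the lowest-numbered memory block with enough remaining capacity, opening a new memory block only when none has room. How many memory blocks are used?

11 memory blocks

Sorted descending: 254, 235, 212, 209, 207, 197, 190, 162, 134, 117, 113, 113, 77, 68, 58, 51, 47.
Put 254 MB in memory block 1; 2 MB remain.
Put 235 MB in memory block 2; 21 MB remain.
Put 212 MB in memory block 3; 44 MB remain.
Put 209 MB in memory block 4; 47 MB remain.
Put 207 MB in memory block 5; 49 MB remain.
Put 197 MB in memory block 6; 59 MB remain.
Put 190 MB in memory block 7; 66 MB remain.
Put 162 MB in memory block 8; 94 MB remain.
Put 134 MB in memory block 9; 122 MB remain.
Put 117 MB in memory block 9; 5 MB remain.
Put 113 MB in memory block 10; 143 MB remain.
Put 113 MB in memory block 10; 30 MB remain.
Put 77 MB in memory block 8; 17 MB remain.
Put 68 MB in memory block 11; 188 MB remain.
Put 58 MB in memory block 6; 1 MB remain.
Put 51 MB in memory block 7; 15 MB remain.
Put 47 MB in memory block 4; 0 MB remain.
Final memory blocks: [254] [235] [212] [209,47] [207] [197,58] [190,51] [162,77] [134,117] [113,113] [68].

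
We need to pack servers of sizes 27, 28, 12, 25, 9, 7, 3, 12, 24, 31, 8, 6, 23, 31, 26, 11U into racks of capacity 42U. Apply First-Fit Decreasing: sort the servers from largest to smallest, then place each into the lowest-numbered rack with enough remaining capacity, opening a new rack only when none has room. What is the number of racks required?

Sorted descending: 31, 31, 28, 27, 26, 25, 24, 23, 12, 12, 11, 9, 8, 7, 6, 3.
rack 1: place 31U, 11U left
rack 2: place 31U, 11U left
rack 3: place 28U, 14U left
rack 4: place 27U, 15U left
rack 5: place 26U, 16U left
rack 6: place 25U, 17U left
rack 7: place 24U, 18U left
rack 8: place 23U, 19U left
rack 3: place 12U, 2U left
rack 4: place 12U, 3U left
rack 1: place 11U, 0U left
rack 2: place 9U, 2U left
rack 5: place 8U, 8U left
rack 5: place 7U, 1U left
rack 6: place 6U, 11U left
rack 4: place 3U, 0U left

8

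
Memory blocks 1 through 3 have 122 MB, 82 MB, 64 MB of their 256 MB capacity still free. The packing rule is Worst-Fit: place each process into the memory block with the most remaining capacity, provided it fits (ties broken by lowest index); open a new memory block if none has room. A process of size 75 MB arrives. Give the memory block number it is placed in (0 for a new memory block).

Memory blocks with room: memory block 1 (122 MB), memory block 2 (82 MB).
Most room is memory block 1 with 122 MB free.

1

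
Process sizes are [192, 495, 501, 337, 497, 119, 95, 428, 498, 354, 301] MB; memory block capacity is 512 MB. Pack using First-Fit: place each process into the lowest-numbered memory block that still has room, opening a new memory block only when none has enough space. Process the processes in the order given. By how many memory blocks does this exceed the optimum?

1

First-Fit: [192,119,95] [495] [501] [337] [497] [428] [498] [354] [301] → 9 memory blocks.
Total size 3817 MB; any packing needs at least ⌈3817/512⌉ = 8 memory blocks.
An optimal packing achieves that bound: [501] [498] [497] [495] [428] [354,119] [337,95] [301,192] → 8 memory blocks.
Excess: 9 − 8 = 1.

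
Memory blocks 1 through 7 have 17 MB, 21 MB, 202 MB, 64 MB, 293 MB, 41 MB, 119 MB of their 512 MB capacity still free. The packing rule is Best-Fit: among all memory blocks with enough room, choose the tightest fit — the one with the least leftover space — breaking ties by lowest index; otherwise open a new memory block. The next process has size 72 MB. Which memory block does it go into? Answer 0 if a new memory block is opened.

Memory blocks with room: memory block 3 (202 MB), memory block 5 (293 MB), memory block 7 (119 MB).
Tightest fit is memory block 7 with 119 MB free.

7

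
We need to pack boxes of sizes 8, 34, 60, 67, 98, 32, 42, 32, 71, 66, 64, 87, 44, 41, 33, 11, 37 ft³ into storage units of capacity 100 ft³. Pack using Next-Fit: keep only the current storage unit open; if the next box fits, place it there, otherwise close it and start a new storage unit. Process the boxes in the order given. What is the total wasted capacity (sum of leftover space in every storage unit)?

8 ft³ → storage unit 1 (remaining 92 ft³)
34 ft³ → storage unit 1 (remaining 58 ft³)
60 ft³ → storage unit 2 (remaining 40 ft³)
67 ft³ → storage unit 3 (remaining 33 ft³)
98 ft³ → storage unit 4 (remaining 2 ft³)
32 ft³ → storage unit 5 (remaining 68 ft³)
42 ft³ → storage unit 5 (remaining 26 ft³)
32 ft³ → storage unit 6 (remaining 68 ft³)
71 ft³ → storage unit 7 (remaining 29 ft³)
66 ft³ → storage unit 8 (remaining 34 ft³)
64 ft³ → storage unit 9 (remaining 36 ft³)
87 ft³ → storage unit 10 (remaining 13 ft³)
44 ft³ → storage unit 11 (remaining 56 ft³)
41 ft³ → storage unit 11 (remaining 15 ft³)
33 ft³ → storage unit 12 (remaining 67 ft³)
11 ft³ → storage unit 12 (remaining 56 ft³)
37 ft³ → storage unit 12 (remaining 19 ft³)
12 storage units × 100 ft³ = 1200 ft³; used 827 ft³; unused 373 ft³.

373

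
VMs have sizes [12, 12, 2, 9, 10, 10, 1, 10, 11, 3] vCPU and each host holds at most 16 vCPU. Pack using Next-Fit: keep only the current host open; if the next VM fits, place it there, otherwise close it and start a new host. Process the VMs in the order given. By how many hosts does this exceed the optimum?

0

Next-Fit: [12] [12,2] [9] [10] [10,1] [10] [11,3] → 7 hosts.
7 VMs exceed 8 vCPU (half the capacity), and no two of those can share a host, so at least 7 hosts are needed.
So 7 is already optimal.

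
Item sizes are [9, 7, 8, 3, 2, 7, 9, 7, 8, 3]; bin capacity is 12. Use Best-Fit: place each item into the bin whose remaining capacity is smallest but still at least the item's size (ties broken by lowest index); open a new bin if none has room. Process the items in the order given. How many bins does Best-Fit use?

7 bins

bin 1: place 9, 3 left
bin 2: place 7, 5 left
bin 3: place 8, 4 left
bin 1: place 3, 0 left
bin 3: place 2, 2 left
bin 4: place 7, 5 left
bin 5: place 9, 3 left
bin 6: place 7, 5 left
bin 7: place 8, 4 left
bin 5: place 3, 0 left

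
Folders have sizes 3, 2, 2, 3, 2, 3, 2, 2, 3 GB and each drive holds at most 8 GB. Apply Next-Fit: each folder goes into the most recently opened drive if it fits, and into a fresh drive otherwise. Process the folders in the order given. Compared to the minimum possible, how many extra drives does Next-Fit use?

0

Next-Fit: [3,2,2] [3,2,3] [2,2,3] → 3 drives.
Total size 22 GB; any packing needs at least ⌈22/8⌉ = 3 drives.
So 3 is already optimal.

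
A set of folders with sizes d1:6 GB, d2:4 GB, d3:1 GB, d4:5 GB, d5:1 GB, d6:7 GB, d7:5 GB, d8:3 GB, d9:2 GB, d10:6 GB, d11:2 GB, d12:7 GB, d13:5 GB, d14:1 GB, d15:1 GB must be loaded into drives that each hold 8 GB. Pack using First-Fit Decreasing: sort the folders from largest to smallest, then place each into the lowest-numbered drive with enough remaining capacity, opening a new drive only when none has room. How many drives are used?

Sorted descending: 7, 7, 6, 6, 5, 5, 5, 4, 3, 2, 2, 1, 1, 1, 1.
Put 7 GB in drive 1; 1 GB remain.
Put 7 GB in drive 2; 1 GB remain.
Put 6 GB in drive 3; 2 GB remain.
Put 6 GB in drive 4; 2 GB remain.
Put 5 GB in drive 5; 3 GB remain.
Put 5 GB in drive 6; 3 GB remain.
Put 5 GB in drive 7; 3 GB remain.
Put 4 GB in drive 8; 4 GB remain.
Put 3 GB in drive 5; 0 GB remain.
Put 2 GB in drive 3; 0 GB remain.
Put 2 GB in drive 4; 0 GB remain.
Put 1 GB in drive 1; 0 GB remain.
Put 1 GB in drive 2; 0 GB remain.
Put 1 GB in drive 6; 2 GB remain.
Put 1 GB in drive 6; 1 GB remain.
Final drives: [7,1] [7,1] [6,2] [6,2] [5,3] [5,1,1] [5] [4].

8 drives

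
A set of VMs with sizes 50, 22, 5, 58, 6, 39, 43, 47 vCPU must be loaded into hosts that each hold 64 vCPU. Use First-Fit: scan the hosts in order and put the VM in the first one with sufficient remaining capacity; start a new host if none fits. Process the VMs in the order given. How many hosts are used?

5 hosts

Put 50 vCPU in host 1; 14 vCPU remain.
Put 22 vCPU in host 2; 42 vCPU remain.
Put 5 vCPU in host 1; 9 vCPU remain.
Put 58 vCPU in host 3; 6 vCPU remain.
Put 6 vCPU in host 1; 3 vCPU remain.
Put 39 vCPU in host 2; 3 vCPU remain.
Put 43 vCPU in host 4; 21 vCPU remain.
Put 47 vCPU in host 5; 17 vCPU remain.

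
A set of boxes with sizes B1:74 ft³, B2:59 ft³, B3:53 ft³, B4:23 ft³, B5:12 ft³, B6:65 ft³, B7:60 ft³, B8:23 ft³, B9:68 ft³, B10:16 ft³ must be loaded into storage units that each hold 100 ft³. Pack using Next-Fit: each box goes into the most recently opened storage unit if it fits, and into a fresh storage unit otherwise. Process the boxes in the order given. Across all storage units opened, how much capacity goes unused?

147

storage unit 1: place B1 (74 ft³), 26 ft³ left
storage unit 2: place B2 (59 ft³), 41 ft³ left
storage unit 3: place B3 (53 ft³), 47 ft³ left
storage unit 3: place B4 (23 ft³), 24 ft³ left
storage unit 3: place B5 (12 ft³), 12 ft³ left
storage unit 4: place B6 (65 ft³), 35 ft³ left
storage unit 5: place B7 (60 ft³), 40 ft³ left
storage unit 5: place B8 (23 ft³), 17 ft³ left
storage unit 6: place B9 (68 ft³), 32 ft³ left
storage unit 6: place B10 (16 ft³), 16 ft³ left
6 storage units × 100 ft³ = 600 ft³; used 453 ft³; unused 147 ft³.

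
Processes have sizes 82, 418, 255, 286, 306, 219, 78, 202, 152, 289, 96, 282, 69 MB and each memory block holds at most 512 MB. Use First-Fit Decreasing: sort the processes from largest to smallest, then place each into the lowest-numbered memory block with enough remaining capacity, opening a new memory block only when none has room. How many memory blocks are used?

Sorted descending: 418, 306, 289, 286, 282, 255, 219, 202, 152, 96, 82, 78, 69.
memory block 1: place 418 MB, 94 MB left
memory block 2: place 306 MB, 206 MB left
memory block 3: place 289 MB, 223 MB left
memory block 4: place 286 MB, 226 MB left
memory block 5: place 282 MB, 230 MB left
memory block 6: place 255 MB, 257 MB left
memory block 3: place 219 MB, 4 MB left
memory block 2: place 202 MB, 4 MB left
memory block 4: place 152 MB, 74 MB left
memory block 5: place 96 MB, 134 MB left
memory block 1: place 82 MB, 12 MB left
memory block 5: place 78 MB, 56 MB left
memory block 4: place 69 MB, 5 MB left

6 memory blocks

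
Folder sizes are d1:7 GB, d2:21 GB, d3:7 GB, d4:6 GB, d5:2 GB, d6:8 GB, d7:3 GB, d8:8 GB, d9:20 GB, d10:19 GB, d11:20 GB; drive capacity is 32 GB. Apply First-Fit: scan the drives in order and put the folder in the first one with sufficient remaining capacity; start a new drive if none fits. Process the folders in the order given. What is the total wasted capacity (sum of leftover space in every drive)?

39

d1 (7 GB) → drive 1 (remaining 25 GB)
d2 (21 GB) → drive 1 (remaining 4 GB)
d3 (7 GB) → drive 2 (remaining 25 GB)
d4 (6 GB) → drive 2 (remaining 19 GB)
d5 (2 GB) → drive 1 (remaining 2 GB)
d6 (8 GB) → drive 2 (remaining 11 GB)
d7 (3 GB) → drive 2 (remaining 8 GB)
d8 (8 GB) → drive 2 (remaining 0 GB)
d9 (20 GB) → drive 3 (remaining 12 GB)
d10 (19 GB) → drive 4 (remaining 13 GB)
d11 (20 GB) → drive 5 (remaining 12 GB)
5 drives × 32 GB = 160 GB; used 121 GB; unused 39 GB.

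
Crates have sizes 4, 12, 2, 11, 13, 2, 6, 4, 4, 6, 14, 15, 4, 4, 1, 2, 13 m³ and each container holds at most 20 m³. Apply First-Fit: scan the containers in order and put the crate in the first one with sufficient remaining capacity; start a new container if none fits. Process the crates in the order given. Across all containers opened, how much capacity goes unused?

Put 4 m³ in container 1; 16 m³ remain.
Put 12 m³ in container 1; 4 m³ remain.
Put 2 m³ in container 1; 2 m³ remain.
Put 11 m³ in container 2; 9 m³ remain.
Put 13 m³ in container 3; 7 m³ remain.
Put 2 m³ in container 1; 0 m³ remain.
Put 6 m³ in container 2; 3 m³ remain.
Put 4 m³ in container 3; 3 m³ remain.
Put 4 m³ in container 4; 16 m³ remain.
Put 6 m³ in container 4; 10 m³ remain.
Put 14 m³ in container 5; 6 m³ remain.
Put 15 m³ in container 6; 5 m³ remain.
Put 4 m³ in container 4; 6 m³ remain.
Put 4 m³ in container 4; 2 m³ remain.
Put 1 m³ in container 2; 2 m³ remain.
Put 2 m³ in container 2; 0 m³ remain.
Put 13 m³ in container 7; 7 m³ remain.
7 containers × 20 m³ = 140 m³; used 117 m³; unused 23 m³.

23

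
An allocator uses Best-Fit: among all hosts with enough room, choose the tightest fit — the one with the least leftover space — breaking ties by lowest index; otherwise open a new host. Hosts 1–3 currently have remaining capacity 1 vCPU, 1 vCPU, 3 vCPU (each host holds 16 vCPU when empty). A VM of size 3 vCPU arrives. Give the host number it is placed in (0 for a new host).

3

Hosts with room: host 3 (3 vCPU).
Tightest fit is host 3 with 3 vCPU free.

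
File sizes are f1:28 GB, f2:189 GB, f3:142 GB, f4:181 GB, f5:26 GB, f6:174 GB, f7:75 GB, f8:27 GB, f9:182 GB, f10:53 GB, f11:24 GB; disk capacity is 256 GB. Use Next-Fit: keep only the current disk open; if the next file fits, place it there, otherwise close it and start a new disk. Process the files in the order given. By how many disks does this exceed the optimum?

1

Next-Fit: [28,189] [142] [181,26] [174,75] [27,182] [53,24] → 6 disks.
Total size 1101 GB; any packing needs at least ⌈1101/256⌉ = 5 disks.
An optimal packing achieves that bound: [189,53] [182,28,27] [181,75] [174,26,24] [142] → 5 disks.
Excess: 6 − 5 = 1.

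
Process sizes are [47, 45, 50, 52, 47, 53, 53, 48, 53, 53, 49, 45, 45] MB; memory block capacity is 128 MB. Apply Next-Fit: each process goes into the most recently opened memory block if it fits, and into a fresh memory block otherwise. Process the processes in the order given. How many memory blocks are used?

7

memory block 1: place 47 MB, 81 MB left
memory block 1: place 45 MB, 36 MB left
memory block 2: place 50 MB, 78 MB left
memory block 2: place 52 MB, 26 MB left
memory block 3: place 47 MB, 81 MB left
memory block 3: place 53 MB, 28 MB left
memory block 4: place 53 MB, 75 MB left
memory block 4: place 48 MB, 27 MB left
memory block 5: place 53 MB, 75 MB left
memory block 5: place 53 MB, 22 MB left
memory block 6: place 49 MB, 79 MB left
memory block 6: place 45 MB, 34 MB left
memory block 7: place 45 MB, 83 MB left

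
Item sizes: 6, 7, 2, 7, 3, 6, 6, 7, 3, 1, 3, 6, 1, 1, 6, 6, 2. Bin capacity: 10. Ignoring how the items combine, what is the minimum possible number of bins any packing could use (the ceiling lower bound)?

Total size = 6 + 7 + 2 + 7 + 3 + 6 + 6 + 7 + 3 + 1 + 3 + 6 + 1 + 1 + 6 + 6 + 2 = 73.
⌈73 / 10⌉ = 8.

8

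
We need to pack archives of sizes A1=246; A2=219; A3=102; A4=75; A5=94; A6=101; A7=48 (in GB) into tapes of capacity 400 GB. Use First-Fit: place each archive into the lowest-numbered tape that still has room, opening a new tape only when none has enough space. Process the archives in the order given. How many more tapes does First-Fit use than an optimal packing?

First-Fit: [246,102,48] [219,75,94] [101] → 3 tapes.
Total size 885 GB; any packing needs at least ⌈885/400⌉ = 3 tapes.
So 3 is already optimal.

0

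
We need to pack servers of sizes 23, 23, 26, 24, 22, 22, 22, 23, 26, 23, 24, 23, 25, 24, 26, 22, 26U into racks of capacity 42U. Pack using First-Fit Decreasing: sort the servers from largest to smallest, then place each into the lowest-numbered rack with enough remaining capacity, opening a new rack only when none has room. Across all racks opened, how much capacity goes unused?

Sorted descending: 26, 26, 26, 26, 25, 24, 24, 24, 23, 23, 23, 23, 23, 22, 22, 22, 22.
26U → rack 1 (remaining 16U)
26U → rack 2 (remaining 16U)
26U → rack 3 (remaining 16U)
26U → rack 4 (remaining 16U)
25U → rack 5 (remaining 17U)
24U → rack 6 (remaining 18U)
24U → rack 7 (remaining 18U)
24U → rack 8 (remaining 18U)
23U → rack 9 (remaining 19U)
23U → rack 10 (remaining 19U)
23U → rack 11 (remaining 19U)
23U → rack 12 (remaining 19U)
23U → rack 13 (remaining 19U)
22U → rack 14 (remaining 20U)
22U → rack 15 (remaining 20U)
22U → rack 16 (remaining 20U)
22U → rack 17 (remaining 20U)
17 racks × 42U = 714U; used 404U; unused 310U.

310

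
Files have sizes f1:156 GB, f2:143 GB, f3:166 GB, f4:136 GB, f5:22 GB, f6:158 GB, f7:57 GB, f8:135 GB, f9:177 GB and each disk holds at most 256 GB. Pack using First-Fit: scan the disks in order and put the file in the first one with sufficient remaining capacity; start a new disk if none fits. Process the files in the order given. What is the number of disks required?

7

Put f1 (156 GB) in disk 1; 100 GB remain.
Put f2 (143 GB) in disk 2; 113 GB remain.
Put f3 (166 GB) in disk 3; 90 GB remain.
Put f4 (136 GB) in disk 4; 120 GB remain.
Put f5 (22 GB) in disk 1; 78 GB remain.
Put f6 (158 GB) in disk 5; 98 GB remain.
Put f7 (57 GB) in disk 1; 21 GB remain.
Put f8 (135 GB) in disk 6; 121 GB remain.
Put f9 (177 GB) in disk 7; 79 GB remain.
Final disks: [156,22,57] [143] [166] [136] [158] [135] [177].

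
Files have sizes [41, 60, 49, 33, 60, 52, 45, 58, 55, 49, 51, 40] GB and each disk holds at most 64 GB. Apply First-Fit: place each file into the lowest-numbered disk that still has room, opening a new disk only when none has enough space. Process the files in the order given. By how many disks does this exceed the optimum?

0

First-Fit: [41] [60] [49] [33] [60] [52] [45] [58] [55] [49] [51] [40] → 12 disks.
12 files exceed 32 GB (half the capacity), and no two of those can share a disk, so at least 12 disks are needed.
So 12 is already optimal.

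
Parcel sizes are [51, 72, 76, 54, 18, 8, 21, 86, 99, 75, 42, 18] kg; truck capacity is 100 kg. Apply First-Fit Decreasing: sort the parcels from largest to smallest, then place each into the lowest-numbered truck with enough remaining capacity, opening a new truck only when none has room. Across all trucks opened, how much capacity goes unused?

Sorted descending: 99, 86, 76, 75, 72, 54, 51, 42, 21, 18, 18, 8.
truck 1: place 99 kg, 1 kg left
truck 2: place 86 kg, 14 kg left
truck 3: place 76 kg, 24 kg left
truck 4: place 75 kg, 25 kg left
truck 5: place 72 kg, 28 kg left
truck 6: place 54 kg, 46 kg left
truck 7: place 51 kg, 49 kg left
truck 6: place 42 kg, 4 kg left
truck 3: place 21 kg, 3 kg left
truck 4: place 18 kg, 7 kg left
truck 5: place 18 kg, 10 kg left
truck 2: place 8 kg, 6 kg left
7 trucks × 100 kg = 700 kg; used 620 kg; unused 80 kg.

80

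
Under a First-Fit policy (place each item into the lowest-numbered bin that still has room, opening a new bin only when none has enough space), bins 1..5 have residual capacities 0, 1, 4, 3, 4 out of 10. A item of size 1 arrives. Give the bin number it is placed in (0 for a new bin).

2

Bins with room: bin 2 (1), bin 3 (4), bin 4 (3), bin 5 (4).
The first with room is bin 2.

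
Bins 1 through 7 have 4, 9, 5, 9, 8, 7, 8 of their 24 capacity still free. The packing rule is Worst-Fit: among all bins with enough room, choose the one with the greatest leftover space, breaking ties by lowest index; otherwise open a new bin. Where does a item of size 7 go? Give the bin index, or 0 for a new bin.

Bins with room: bin 2 (9), bin 4 (9), bin 5 (8), bin 6 (7), bin 7 (8).
Most room is bin 2 with 9 free.

2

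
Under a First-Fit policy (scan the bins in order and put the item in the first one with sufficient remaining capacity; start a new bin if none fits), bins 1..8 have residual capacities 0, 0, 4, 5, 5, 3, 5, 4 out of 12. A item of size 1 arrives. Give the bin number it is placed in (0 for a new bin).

Bins with room: bin 3 (4), bin 4 (5), bin 5 (5), bin 6 (3), bin 7 (5), bin 8 (4).
The first with room is bin 3.

3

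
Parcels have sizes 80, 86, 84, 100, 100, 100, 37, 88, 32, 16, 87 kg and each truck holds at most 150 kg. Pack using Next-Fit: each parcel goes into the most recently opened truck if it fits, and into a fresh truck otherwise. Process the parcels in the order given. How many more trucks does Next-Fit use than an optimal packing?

0

Next-Fit: [80] [86] [84] [100] [100] [100,37] [88,32,16] [87] → 8 trucks.
8 parcels exceed 75 kg (half the capacity), and no two of those can share a truck, so at least 8 trucks are needed.
So 8 is already optimal.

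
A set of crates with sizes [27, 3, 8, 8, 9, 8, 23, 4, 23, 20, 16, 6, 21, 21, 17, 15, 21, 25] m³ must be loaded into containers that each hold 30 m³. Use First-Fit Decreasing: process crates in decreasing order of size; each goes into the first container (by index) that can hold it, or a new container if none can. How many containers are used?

11

Sorted descending: 27, 25, 23, 23, 21, 21, 21, 20, 17, 16, 15, 9, 8, 8, 8, 6, 4, 3.
container 1: place 27 m³, 3 m³ left
container 2: place 25 m³, 5 m³ left
container 3: place 23 m³, 7 m³ left
container 4: place 23 m³, 7 m³ left
container 5: place 21 m³, 9 m³ left
container 6: place 21 m³, 9 m³ left
container 7: place 21 m³, 9 m³ left
container 8: place 20 m³, 10 m³ left
container 9: place 17 m³, 13 m³ left
container 10: place 16 m³, 14 m³ left
container 11: place 15 m³, 15 m³ left
container 5: place 9 m³, 0 m³ left
container 6: place 8 m³, 1 m³ left
container 7: place 8 m³, 1 m³ left
container 8: place 8 m³, 2 m³ left
container 3: place 6 m³, 1 m³ left
container 2: place 4 m³, 1 m³ left
container 1: place 3 m³, 0 m³ left
Final containers: [27,3] [25,4] [23,6] [23] [21,9] [21,8] [21,8] [20,8] [17] [16] [15].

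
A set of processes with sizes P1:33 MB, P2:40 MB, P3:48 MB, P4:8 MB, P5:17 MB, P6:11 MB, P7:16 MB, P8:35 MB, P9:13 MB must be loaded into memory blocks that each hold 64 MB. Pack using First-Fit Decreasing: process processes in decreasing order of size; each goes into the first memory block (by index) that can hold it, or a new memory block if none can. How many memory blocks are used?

Sorted descending: 48, 40, 35, 33, 17, 16, 13, 11, 8.
Put 48 MB in memory block 1; 16 MB remain.
Put 40 MB in memory block 2; 24 MB remain.
Put 35 MB in memory block 3; 29 MB remain.
Put 33 MB in memory block 4; 31 MB remain.
Put 17 MB in memory block 2; 7 MB remain.
Put 16 MB in memory block 1; 0 MB remain.
Put 13 MB in memory block 3; 16 MB remain.
Put 11 MB in memory block 3; 5 MB remain.
Put 8 MB in memory block 4; 23 MB remain.
Final memory blocks: [48,16] [40,17] [35,13,11] [33,8].

4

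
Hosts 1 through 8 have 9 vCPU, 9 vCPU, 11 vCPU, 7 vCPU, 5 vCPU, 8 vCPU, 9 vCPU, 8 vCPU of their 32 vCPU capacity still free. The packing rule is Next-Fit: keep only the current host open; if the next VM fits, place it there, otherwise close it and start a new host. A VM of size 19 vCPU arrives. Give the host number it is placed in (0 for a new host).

0

Next-Fit only looks at host 8, which has 8 vCPU free.
19 vCPU does not fit, so a new host is opened.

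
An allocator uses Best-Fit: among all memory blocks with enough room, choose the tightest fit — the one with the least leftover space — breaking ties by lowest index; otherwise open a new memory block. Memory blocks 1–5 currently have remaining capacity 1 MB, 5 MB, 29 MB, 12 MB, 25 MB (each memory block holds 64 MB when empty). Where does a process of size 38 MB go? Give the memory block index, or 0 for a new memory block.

0

No memory block has ≥ 38 MB free, so a new memory block is opened.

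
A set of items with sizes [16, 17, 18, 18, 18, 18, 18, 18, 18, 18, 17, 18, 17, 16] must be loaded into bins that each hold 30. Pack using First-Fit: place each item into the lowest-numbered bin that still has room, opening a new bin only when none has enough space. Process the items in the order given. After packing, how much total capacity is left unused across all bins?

Put 16 in bin 1; 14 remain.
Put 17 in bin 2; 13 remain.
Put 18 in bin 3; 12 remain.
Put 18 in bin 4; 12 remain.
Put 18 in bin 5; 12 remain.
Put 18 in bin 6; 12 remain.
Put 18 in bin 7; 12 remain.
Put 18 in bin 8; 12 remain.
Put 18 in bin 9; 12 remain.
Put 18 in bin 10; 12 remain.
Put 17 in bin 11; 13 remain.
Put 18 in bin 12; 12 remain.
Put 17 in bin 13; 13 remain.
Put 16 in bin 14; 14 remain.
14 bins × 30 = 420; used 245; unused 175.

175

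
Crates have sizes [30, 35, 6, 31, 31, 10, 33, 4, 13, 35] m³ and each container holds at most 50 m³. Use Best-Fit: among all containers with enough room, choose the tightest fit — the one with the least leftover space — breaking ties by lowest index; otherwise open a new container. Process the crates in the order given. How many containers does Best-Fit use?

6

container 1: place 30 m³, 20 m³ left
container 2: place 35 m³, 15 m³ left
container 2: place 6 m³, 9 m³ left
container 3: place 31 m³, 19 m³ left
container 4: place 31 m³, 19 m³ left
container 3: place 10 m³, 9 m³ left
container 5: place 33 m³, 17 m³ left
container 2: place 4 m³, 5 m³ left
container 5: place 13 m³, 4 m³ left
container 6: place 35 m³, 15 m³ left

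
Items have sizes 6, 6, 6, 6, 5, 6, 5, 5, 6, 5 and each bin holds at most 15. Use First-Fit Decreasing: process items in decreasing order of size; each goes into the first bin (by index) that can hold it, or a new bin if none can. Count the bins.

Sorted descending: 6, 6, 6, 6, 6, 6, 5, 5, 5, 5.
6 → bin 1 (remaining 9)
6 → bin 1 (remaining 3)
6 → bin 2 (remaining 9)
6 → bin 2 (remaining 3)
6 → bin 3 (remaining 9)
6 → bin 3 (remaining 3)
5 → bin 4 (remaining 10)
5 → bin 4 (remaining 5)
5 → bin 4 (remaining 0)
5 → bin 5 (remaining 10)

5 bins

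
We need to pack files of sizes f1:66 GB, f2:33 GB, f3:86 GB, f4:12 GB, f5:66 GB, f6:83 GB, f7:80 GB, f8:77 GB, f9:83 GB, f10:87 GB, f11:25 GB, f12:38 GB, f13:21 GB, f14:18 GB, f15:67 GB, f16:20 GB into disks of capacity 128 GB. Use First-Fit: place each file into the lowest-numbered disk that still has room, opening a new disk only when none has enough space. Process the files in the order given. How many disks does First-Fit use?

f1 (66 GB) → disk 1 (remaining 62 GB)
f2 (33 GB) → disk 1 (remaining 29 GB)
f3 (86 GB) → disk 2 (remaining 42 GB)
f4 (12 GB) → disk 1 (remaining 17 GB)
f5 (66 GB) → disk 3 (remaining 62 GB)
f6 (83 GB) → disk 4 (remaining 45 GB)
f7 (80 GB) → disk 5 (remaining 48 GB)
f8 (77 GB) → disk 6 (remaining 51 GB)
f9 (83 GB) → disk 7 (remaining 45 GB)
f10 (87 GB) → disk 8 (remaining 41 GB)
f11 (25 GB) → disk 2 (remaining 17 GB)
f12 (38 GB) → disk 3 (remaining 24 GB)
f13 (21 GB) → disk 3 (remaining 3 GB)
f14 (18 GB) → disk 4 (remaining 27 GB)
f15 (67 GB) → disk 9 (remaining 61 GB)
f16 (20 GB) → disk 4 (remaining 7 GB)
Final disks: [66,33,12] [86,25] [66,38,21] [83,18,20] [80] [77] [83] [87] [67].

9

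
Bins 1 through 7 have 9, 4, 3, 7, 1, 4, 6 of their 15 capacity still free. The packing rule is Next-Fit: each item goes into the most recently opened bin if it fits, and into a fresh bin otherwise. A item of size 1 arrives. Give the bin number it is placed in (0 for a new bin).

Next-Fit only looks at bin 7, which has 6 free.
1 fits there.

7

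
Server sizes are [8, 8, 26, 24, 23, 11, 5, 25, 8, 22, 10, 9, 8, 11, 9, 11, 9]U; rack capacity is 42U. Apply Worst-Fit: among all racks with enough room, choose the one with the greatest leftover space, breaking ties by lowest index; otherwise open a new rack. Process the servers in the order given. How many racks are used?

6

rack 1: place 8U, 34U left
rack 1: place 8U, 26U left
rack 1: place 26U, 0U left
rack 2: place 24U, 18U left
rack 3: place 23U, 19U left
rack 3: place 11U, 8U left
rack 2: place 5U, 13U left
rack 4: place 25U, 17U left
rack 4: place 8U, 9U left
rack 5: place 22U, 20U left
rack 5: place 10U, 10U left
rack 2: place 9U, 4U left
rack 5: place 8U, 2U left
rack 6: place 11U, 31U left
rack 6: place 9U, 22U left
rack 6: place 11U, 11U left
rack 6: place 9U, 2U left
Final racks: [8,8,26] [24,5,9] [23,11] [25,8] [22,10,8] [11,9,11,9].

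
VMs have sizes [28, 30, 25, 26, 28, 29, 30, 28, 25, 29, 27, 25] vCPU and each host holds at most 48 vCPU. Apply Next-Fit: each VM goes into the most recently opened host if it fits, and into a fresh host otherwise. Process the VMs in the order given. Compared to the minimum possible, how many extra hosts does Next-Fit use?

Next-Fit: [28] [30] [25] [26] [28] [29] [30] [28] [25] [29] [27] [25] → 12 hosts.
12 VMs exceed 24 vCPU (half the capacity), and no two of those can share a host, so at least 12 hosts are needed.
So 12 is already optimal.

0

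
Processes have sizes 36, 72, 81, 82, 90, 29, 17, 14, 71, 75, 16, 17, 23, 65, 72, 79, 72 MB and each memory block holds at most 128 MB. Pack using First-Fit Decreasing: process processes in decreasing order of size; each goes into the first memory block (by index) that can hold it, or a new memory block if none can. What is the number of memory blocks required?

Sorted descending: 90, 82, 81, 79, 75, 72, 72, 72, 71, 65, 36, 29, 23, 17, 17, 16, 14.
90 MB → memory block 1 (remaining 38 MB)
82 MB → memory block 2 (remaining 46 MB)
81 MB → memory block 3 (remaining 47 MB)
79 MB → memory block 4 (remaining 49 MB)
75 MB → memory block 5 (remaining 53 MB)
72 MB → memory block 6 (remaining 56 MB)
72 MB → memory block 7 (remaining 56 MB)
72 MB → memory block 8 (remaining 56 MB)
71 MB → memory block 9 (remaining 57 MB)
65 MB → memory block 10 (remaining 63 MB)
36 MB → memory block 1 (remaining 2 MB)
29 MB → memory block 2 (remaining 17 MB)
23 MB → memory block 3 (remaining 24 MB)
17 MB → memory block 2 (remaining 0 MB)
17 MB → memory block 3 (remaining 7 MB)
16 MB → memory block 4 (remaining 33 MB)
14 MB → memory block 4 (remaining 19 MB)

10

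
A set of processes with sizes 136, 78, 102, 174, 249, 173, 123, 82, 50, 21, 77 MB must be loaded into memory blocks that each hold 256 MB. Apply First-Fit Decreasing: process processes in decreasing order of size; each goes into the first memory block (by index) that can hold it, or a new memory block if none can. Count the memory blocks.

6 memory blocks

Sorted descending: 249, 174, 173, 136, 123, 102, 82, 78, 77, 50, 21.
Put 249 MB in memory block 1; 7 MB remain.
Put 174 MB in memory block 2; 82 MB remain.
Put 173 MB in memory block 3; 83 MB remain.
Put 136 MB in memory block 4; 120 MB remain.
Put 123 MB in memory block 5; 133 MB remain.
Put 102 MB in memory block 4; 18 MB remain.
Put 82 MB in memory block 2; 0 MB remain.
Put 78 MB in memory block 3; 5 MB remain.
Put 77 MB in memory block 5; 56 MB remain.
Put 50 MB in memory block 5; 6 MB remain.
Put 21 MB in memory block 6; 235 MB remain.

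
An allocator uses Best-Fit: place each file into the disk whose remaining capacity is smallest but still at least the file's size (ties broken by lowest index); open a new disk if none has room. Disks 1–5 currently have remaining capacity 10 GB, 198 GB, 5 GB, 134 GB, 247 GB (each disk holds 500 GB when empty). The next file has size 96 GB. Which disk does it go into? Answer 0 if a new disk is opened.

4

Disks with room: disk 2 (198 GB), disk 4 (134 GB), disk 5 (247 GB).
Tightest fit is disk 4 with 134 GB free.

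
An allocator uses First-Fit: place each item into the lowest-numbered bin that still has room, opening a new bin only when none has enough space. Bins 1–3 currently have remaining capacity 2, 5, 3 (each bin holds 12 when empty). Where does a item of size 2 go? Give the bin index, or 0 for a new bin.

Bins with room: bin 1 (2), bin 2 (5), bin 3 (3).
The first with room is bin 1.

1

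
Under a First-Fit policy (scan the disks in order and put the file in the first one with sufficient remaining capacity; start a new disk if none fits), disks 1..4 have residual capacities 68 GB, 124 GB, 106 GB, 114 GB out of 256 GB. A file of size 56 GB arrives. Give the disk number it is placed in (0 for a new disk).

Disks with room: disk 1 (68 GB), disk 2 (124 GB), disk 3 (106 GB), disk 4 (114 GB).
The first with room is disk 1.

1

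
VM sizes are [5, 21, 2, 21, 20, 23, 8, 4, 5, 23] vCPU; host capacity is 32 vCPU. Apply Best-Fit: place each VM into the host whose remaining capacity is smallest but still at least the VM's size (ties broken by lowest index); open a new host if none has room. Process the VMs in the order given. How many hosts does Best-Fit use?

5 vCPU → host 1 (remaining 27 vCPU)
21 vCPU → host 1 (remaining 6 vCPU)
2 vCPU → host 1 (remaining 4 vCPU)
21 vCPU → host 2 (remaining 11 vCPU)
20 vCPU → host 3 (remaining 12 vCPU)
23 vCPU → host 4 (remaining 9 vCPU)
8 vCPU → host 4 (remaining 1 vCPU)
4 vCPU → host 1 (remaining 0 vCPU)
5 vCPU → host 2 (remaining 6 vCPU)
23 vCPU → host 5 (remaining 9 vCPU)

5 hosts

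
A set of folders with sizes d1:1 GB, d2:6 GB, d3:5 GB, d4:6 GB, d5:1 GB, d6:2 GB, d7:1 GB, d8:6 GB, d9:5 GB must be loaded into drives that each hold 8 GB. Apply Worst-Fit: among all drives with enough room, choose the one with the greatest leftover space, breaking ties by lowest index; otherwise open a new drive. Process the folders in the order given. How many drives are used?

5

drive 1: place d1 (1 GB), 7 GB left
drive 1: place d2 (6 GB), 1 GB left
drive 2: place d3 (5 GB), 3 GB left
drive 3: place d4 (6 GB), 2 GB left
drive 2: place d5 (1 GB), 2 GB left
drive 2: place d6 (2 GB), 0 GB left
drive 3: place d7 (1 GB), 1 GB left
drive 4: place d8 (6 GB), 2 GB left
drive 5: place d9 (5 GB), 3 GB left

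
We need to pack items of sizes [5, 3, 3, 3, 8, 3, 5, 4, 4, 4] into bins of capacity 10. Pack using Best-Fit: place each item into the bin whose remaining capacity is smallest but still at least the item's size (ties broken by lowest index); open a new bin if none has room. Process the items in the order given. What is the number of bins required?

5 bins

5 → bin 1 (remaining 5)
3 → bin 1 (remaining 2)
3 → bin 2 (remaining 7)
3 → bin 2 (remaining 4)
8 → bin 3 (remaining 2)
3 → bin 2 (remaining 1)
5 → bin 4 (remaining 5)
4 → bin 4 (remaining 1)
4 → bin 5 (remaining 6)
4 → bin 5 (remaining 2)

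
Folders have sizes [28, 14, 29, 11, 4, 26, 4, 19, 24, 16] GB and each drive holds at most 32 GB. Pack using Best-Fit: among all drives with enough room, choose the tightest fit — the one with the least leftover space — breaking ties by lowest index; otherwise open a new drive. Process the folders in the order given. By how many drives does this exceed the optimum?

Best-Fit: [28,4] [14,11] [29] [26,4] [19] [24] [16] → 7 drives.
Total size 175 GB; any packing needs at least ⌈175/32⌉ = 6 drives.
An optimal packing achieves that bound: [29] [28,4] [26,4] [24] [19,11] [16,14] → 6 drives.
Excess: 7 − 6 = 1.

1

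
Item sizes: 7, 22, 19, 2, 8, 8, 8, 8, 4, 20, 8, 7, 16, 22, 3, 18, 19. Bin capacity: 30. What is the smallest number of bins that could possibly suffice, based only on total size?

7

Total size = 7 + 22 + 19 + 2 + 8 + 8 + 8 + 8 + 4 + 20 + 8 + 7 + 16 + 22 + 3 + 18 + 19 = 199.
⌈199 / 30⌉ = 7.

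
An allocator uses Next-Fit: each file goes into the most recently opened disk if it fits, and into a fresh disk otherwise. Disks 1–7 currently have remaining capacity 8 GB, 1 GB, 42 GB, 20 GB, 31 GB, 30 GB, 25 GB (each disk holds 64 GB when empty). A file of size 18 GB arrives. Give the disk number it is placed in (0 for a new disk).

7

Next-Fit only looks at disk 7, which has 25 GB free.
18 GB fits there.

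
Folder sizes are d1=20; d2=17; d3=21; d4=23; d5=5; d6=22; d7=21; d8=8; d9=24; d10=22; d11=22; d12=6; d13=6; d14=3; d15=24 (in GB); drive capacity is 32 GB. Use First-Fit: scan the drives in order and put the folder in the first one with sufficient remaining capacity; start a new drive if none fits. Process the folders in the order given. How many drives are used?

d1 (20 GB) → drive 1 (remaining 12 GB)
d2 (17 GB) → drive 2 (remaining 15 GB)
d3 (21 GB) → drive 3 (remaining 11 GB)
d4 (23 GB) → drive 4 (remaining 9 GB)
d5 (5 GB) → drive 1 (remaining 7 GB)
d6 (22 GB) → drive 5 (remaining 10 GB)
d7 (21 GB) → drive 6 (remaining 11 GB)
d8 (8 GB) → drive 2 (remaining 7 GB)
d9 (24 GB) → drive 7 (remaining 8 GB)
d10 (22 GB) → drive 8 (remaining 10 GB)
d11 (22 GB) → drive 9 (remaining 10 GB)
d12 (6 GB) → drive 1 (remaining 1 GB)
d13 (6 GB) → drive 2 (remaining 1 GB)
d14 (3 GB) → drive 3 (remaining 8 GB)
d15 (24 GB) → drive 10 (remaining 8 GB)
Final drives: [20,5,6] [17,8,6] [21,3] [23] [22] [21] [24] [22] [22] [24].

10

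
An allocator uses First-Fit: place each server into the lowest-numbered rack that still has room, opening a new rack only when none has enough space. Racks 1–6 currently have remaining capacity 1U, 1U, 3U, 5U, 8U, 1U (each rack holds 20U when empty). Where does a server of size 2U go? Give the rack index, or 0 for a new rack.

3

Racks with room: rack 3 (3U), rack 4 (5U), rack 5 (8U).
The first with room is rack 3.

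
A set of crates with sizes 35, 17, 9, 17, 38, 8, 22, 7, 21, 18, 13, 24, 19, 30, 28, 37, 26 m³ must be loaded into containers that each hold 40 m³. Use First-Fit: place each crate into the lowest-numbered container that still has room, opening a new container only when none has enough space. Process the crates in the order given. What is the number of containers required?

12 containers

35 m³ → container 1 (remaining 5 m³)
17 m³ → container 2 (remaining 23 m³)
9 m³ → container 2 (remaining 14 m³)
17 m³ → container 3 (remaining 23 m³)
38 m³ → container 4 (remaining 2 m³)
8 m³ → container 2 (remaining 6 m³)
22 m³ → container 3 (remaining 1 m³)
7 m³ → container 5 (remaining 33 m³)
21 m³ → container 5 (remaining 12 m³)
18 m³ → container 6 (remaining 22 m³)
13 m³ → container 6 (remaining 9 m³)
24 m³ → container 7 (remaining 16 m³)
19 m³ → container 8 (remaining 21 m³)
30 m³ → container 9 (remaining 10 m³)
28 m³ → container 10 (remaining 12 m³)
37 m³ → container 11 (remaining 3 m³)
26 m³ → container 12 (remaining 14 m³)
Final containers: [35] [17,9,8] [17,22] [38] [7,21] [18,13] [24] [19] [30] [28] [37] [26].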